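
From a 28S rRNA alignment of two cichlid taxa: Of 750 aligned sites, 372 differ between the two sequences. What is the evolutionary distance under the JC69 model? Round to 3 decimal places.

0.812

p = 372/750 = 0.496.
d = −(3/4) ln(1 − 4p/3) = −0.75 ln(1 − 0.661333) = −0.75 ln(0.338667)
  = −0.75 × (-1.082738) = 0.812054 substitutions/site.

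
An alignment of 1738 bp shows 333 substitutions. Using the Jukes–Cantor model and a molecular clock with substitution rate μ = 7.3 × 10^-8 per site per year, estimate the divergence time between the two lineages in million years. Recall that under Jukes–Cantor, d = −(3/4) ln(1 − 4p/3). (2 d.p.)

1.52

p = 333/1738 ≈ 0.1916.
d = −(3/4) ln(1 − 4p/3) = −0.75 ln(1 − 0.255467) = −0.75 ln(0.744533)
  = −0.75 × (-0.294998) = 0.221249 substitutions/site.
Under a molecular clock d = 2μt, so t = d/(2μ) = 0.221249 / (2 × 7.3 × 10^-8) = 1.52 million years.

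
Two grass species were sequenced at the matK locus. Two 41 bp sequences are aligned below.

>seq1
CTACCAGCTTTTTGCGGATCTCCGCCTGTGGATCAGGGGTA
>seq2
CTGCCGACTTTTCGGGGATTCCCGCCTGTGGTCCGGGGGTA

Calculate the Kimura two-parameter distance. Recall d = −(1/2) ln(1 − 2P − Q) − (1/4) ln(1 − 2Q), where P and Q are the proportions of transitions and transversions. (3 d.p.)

Of 41 sites, 8 differences are transitions and 2 are transversions, so P = 8/41 ≈ 0.195122 and Q = 2/41 ≈ 0.04878.
Under the Kimura two-parameter model, d = −½ ln(1 − 2P − Q) − ¼ ln(1 − 2Q).
1 − 2P − Q = 0.560976, giving −½ ln(0.560976) = 0.289039.
1 − 2Q = 0.90244, giving −¼ ln(0.90244) = 0.025663.
d = 0.289039 + 0.025663 = 0.314702.

0.315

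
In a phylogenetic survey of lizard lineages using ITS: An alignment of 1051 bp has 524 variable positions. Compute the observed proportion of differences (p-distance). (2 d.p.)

p = 524/1051 = 0.498572… ≈ 0.50 (to 2 d.p.).

0.50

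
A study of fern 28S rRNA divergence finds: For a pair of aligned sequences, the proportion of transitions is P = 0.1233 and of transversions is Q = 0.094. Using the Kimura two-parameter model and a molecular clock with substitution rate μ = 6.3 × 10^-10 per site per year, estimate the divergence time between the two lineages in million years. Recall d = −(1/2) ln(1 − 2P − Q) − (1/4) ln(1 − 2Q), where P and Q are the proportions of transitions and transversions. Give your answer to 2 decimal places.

206.57

Under the Kimura two-parameter model, d = −½ ln(1 − 2P − Q) − ¼ ln(1 − 2Q).
1 − 2P − Q = 0.6594, giving −½ ln(0.6594) = 0.208212.
1 − 2Q = 0.812, giving −¼ ln(0.812) = 0.052064.
d = 0.208212 + 0.052064 = 0.260276.
Under a molecular clock d = 2μt, so t = d/(2μ) = 0.260276 / (2 × 6.3 × 10^-10) = 206.57 million years.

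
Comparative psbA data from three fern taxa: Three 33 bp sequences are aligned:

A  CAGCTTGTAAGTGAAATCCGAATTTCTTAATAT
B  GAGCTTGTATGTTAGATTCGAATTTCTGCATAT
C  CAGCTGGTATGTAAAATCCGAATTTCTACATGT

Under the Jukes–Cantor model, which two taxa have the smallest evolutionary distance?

A and C

A–B: 7/33 differ, p = 0.212, d = 0.249.
A–C: 6/33 differ, p = 0.182, d = 0.208.
B–C: 7/33 differ, p = 0.212, d = 0.249.
The smallest distance is between A and C.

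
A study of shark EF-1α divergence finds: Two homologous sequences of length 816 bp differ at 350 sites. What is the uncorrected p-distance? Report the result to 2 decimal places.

p = 350/816 = 0.428921… ≈ 0.43 (to 2 d.p.).

0.43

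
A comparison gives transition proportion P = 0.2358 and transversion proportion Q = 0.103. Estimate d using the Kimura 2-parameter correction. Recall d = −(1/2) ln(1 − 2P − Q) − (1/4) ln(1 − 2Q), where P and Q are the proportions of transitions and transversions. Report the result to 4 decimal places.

Under the Kimura two-parameter model, d = −½ ln(1 − 2P − Q) − ¼ ln(1 − 2Q).
1 − 2P − Q = 0.4254, giving −½ ln(0.4254) = 0.427363.
1 − 2Q = 0.794, giving −¼ ln(0.794) = 0.057668.
d = 0.427363 + 0.057668 = 0.485031.

0.4850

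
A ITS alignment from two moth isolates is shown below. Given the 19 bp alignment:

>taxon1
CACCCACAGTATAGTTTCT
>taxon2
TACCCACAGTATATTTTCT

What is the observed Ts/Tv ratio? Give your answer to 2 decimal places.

1.00

Transitions are A↔G and C↔T; transversions are all other mismatches.
Transitions: 1. Transversions: 1.
R = 1/1 = 1.00.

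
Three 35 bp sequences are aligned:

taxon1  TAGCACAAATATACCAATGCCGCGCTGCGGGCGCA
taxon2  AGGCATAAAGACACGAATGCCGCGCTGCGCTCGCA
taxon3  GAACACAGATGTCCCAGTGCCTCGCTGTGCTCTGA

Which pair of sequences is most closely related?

taxon1 and taxon2

taxon1–taxon2: 8/35 differ, p = 0.229, d = 0.273.
taxon1–taxon3: 12/35 differ, p = 0.343, d = 0.458.
taxon2–taxon3: 15/35 differ, p = 0.429, d = 0.635.
The smallest distance is between taxon1 and taxon2.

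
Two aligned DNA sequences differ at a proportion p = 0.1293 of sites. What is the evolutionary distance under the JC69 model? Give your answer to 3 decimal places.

d = −(3/4) ln(1 − 4p/3) = −0.75 ln(1 − 0.1724) = −0.75 ln(0.8276)
  = −0.75 × (-0.189225) = 0.141919 substitutions/site.

0.142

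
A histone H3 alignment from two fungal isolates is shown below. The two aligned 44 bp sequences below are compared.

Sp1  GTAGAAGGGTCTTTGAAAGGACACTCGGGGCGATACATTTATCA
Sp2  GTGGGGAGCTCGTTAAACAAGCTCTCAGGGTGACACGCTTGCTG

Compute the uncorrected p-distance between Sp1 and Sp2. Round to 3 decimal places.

The sequences differ at 21 of 44 positions.
p = 21/44 = 0.477272… ≈ 0.477 (to 3 d.p.).

0.477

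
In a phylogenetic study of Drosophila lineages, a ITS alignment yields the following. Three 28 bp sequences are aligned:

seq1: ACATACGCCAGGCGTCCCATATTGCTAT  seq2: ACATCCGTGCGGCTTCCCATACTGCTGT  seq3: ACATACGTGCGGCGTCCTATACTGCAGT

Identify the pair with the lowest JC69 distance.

seq1–seq2: 7/28 differ, p = 0.250, d = 0.304.
seq1–seq3: 7/28 differ, p = 0.250, d = 0.304.
seq2–seq3: 4/28 differ, p = 0.143, d = 0.158.
The smallest distance is between seq2 and seq3.

seq2 and seq3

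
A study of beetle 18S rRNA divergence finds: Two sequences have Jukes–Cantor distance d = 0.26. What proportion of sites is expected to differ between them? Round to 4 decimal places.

0.2197

p = (3/4)(1 − e^(−4d/3)) = 0.75 × (1 − e^(-0.346667)) = 0.75 × (1 − 0.707041) = 0.219719.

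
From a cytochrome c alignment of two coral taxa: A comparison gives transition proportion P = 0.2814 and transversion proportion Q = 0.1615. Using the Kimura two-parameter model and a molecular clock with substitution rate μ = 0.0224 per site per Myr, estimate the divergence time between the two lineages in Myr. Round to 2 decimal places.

Under the Kimura two-parameter model, d = −½ ln(1 − 2P − Q) − ¼ ln(1 − 2Q).
1 − 2P − Q = 0.2757, giving −½ ln(0.2757) = 0.644221.
1 − 2Q = 0.677, giving −¼ ln(0.677) = 0.097521.
d = 0.644221 + 0.097521 = 0.741742.
Under a molecular clock d = 2μt, so t = d/(2μ) = 0.741742 / (2 × 0.0224) = 16.56 Myr.

16.56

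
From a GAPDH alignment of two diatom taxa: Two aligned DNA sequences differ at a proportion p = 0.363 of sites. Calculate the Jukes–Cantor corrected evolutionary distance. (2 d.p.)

d = −(3/4) ln(1 − 4p/3) = −0.75 ln(1 − 0.484) = −0.75 ln(0.516)
  = −0.75 × (-0.661649) = 0.496237 substitutions/site.

0.50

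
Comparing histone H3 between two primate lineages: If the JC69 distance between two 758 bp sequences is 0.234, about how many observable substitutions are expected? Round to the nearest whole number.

152

Invert JC69: p = (3/4)(1 − e^(−4d/3)) = 0.75 × (1 − e^(-0.312)) = 0.75 × (1 − 0.731982) = 0.201014.
Expected differing sites = pL ≈ 0.201014 × 758 = 152.368612 ≈ 152.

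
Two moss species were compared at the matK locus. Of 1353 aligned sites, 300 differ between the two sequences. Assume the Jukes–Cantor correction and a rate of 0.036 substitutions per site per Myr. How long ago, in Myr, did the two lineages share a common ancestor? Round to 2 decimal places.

p = 300/1353 ≈ 0.221729.
d = −(3/4) ln(1 − 4p/3) = −0.75 ln(1 − 0.295639) = −0.75 ln(0.704361)
  = −0.75 × (-0.350464) = 0.262848 substitutions/site.
Under a molecular clock d = 2μt, so t = d/(2μ) = 0.262848 / (2 × 0.036) = 3.65 Myr.

3.65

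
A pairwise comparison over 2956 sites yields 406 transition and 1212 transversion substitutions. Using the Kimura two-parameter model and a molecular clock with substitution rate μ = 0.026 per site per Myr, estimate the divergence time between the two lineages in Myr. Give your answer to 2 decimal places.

19.34

P = 406/2956 ≈ 0.137348 and Q = 1212/2956 ≈ 0.410014.
Under the Kimura two-parameter model, d = −½ ln(1 − 2P − Q) − ¼ ln(1 − 2Q).
1 − 2P − Q = 0.31529, giving −½ ln(0.31529) = 0.577131.
1 − 2Q = 0.179972, giving −¼ ln(0.179972) = 0.428738.
d = 0.577131 + 0.428738 = 1.005869.
Under a molecular clock d = 2μt, so t = d/(2μ) = 1.005869 / (2 × 0.026) = 19.34 Myr.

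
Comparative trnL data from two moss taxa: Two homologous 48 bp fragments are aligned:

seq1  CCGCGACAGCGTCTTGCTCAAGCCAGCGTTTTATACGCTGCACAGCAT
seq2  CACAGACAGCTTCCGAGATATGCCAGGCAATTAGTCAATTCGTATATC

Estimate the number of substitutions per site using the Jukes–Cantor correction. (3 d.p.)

The sequences differ at 26 of 48 sites, so p = 26/48 ≈ 0.541667.
d = −(3/4) ln(1 − 4p/3) = −0.75 ln(1 − 0.722223) = −0.75 ln(0.277777)
  = −0.75 × (-1.280937) = 0.960703 substitutions/site.

0.961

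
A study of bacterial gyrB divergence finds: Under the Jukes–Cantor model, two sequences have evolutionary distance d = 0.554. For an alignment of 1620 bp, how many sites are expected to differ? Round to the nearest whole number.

635

Invert JC69: p = (3/4)(1 − e^(−4d/3)) = 0.75 × (1 − e^(-0.738667)) = 0.75 × (1 − 0.477750) = 0.391688.
Expected differing sites = pL ≈ 0.391688 × 1620 = 634.53456 ≈ 635.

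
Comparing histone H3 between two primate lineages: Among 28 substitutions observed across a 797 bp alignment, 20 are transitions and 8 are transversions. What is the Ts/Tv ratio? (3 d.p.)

2.500

R = 20/8 = 2.500.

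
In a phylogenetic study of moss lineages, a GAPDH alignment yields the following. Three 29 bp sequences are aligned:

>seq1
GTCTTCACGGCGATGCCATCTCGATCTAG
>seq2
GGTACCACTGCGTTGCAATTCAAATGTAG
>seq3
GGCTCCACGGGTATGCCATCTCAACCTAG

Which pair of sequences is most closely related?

seq1 and seq3

seq1–seq2: 12/29 differ, p = 0.414, d = 0.602.
seq1–seq3: 6/29 differ, p = 0.207, d = 0.242.
seq2–seq3: 12/29 differ, p = 0.414, d = 0.602.
The smallest distance is between seq1 and seq3.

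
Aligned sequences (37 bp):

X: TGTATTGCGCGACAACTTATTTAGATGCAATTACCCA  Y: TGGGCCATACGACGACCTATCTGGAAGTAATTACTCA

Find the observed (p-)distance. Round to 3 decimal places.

The sequences differ at 14 of 37 positions.
p = 14/37 = 0.378378… ≈ 0.378 (to 3 d.p.).

0.378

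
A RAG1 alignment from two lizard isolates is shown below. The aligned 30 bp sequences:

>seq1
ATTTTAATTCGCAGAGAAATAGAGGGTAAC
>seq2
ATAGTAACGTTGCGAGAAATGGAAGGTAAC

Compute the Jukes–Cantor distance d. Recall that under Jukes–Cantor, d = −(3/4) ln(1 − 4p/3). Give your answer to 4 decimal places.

0.4408

The sequences differ at 10 of 30 sites (3, 4, 8, 9, 10, 11, 12, 13, 21, 24), so p = 10/30 ≈ 0.333333.
d = −(3/4) ln(1 − 4p/3) = −0.75 ln(1 − 0.444444) = −0.75 ln(0.555556)
  = −0.75 × (-0.587786) = 0.440840 substitutions/site.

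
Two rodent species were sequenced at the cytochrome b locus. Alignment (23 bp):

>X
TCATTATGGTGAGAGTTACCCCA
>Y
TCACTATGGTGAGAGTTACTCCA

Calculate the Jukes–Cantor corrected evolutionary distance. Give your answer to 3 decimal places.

The sequences differ at 2 of 23 sites (4, 20), so p = 2/23 ≈ 0.086957.
d = −(3/4) ln(1 − 4p/3) = −0.75 ln(1 − 0.115943) = −0.75 ln(0.884057)
  = −0.75 × (-0.123234) = 0.092426 substitutions/site.

0.092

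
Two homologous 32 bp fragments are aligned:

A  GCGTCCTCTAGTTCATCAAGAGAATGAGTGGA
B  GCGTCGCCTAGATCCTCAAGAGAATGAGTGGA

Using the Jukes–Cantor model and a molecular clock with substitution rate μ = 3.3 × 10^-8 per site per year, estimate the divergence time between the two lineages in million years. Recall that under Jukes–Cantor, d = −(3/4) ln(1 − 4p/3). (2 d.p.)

2.07

The sequences differ at 4 of 32 sites (6, 7, 12, 15), so p = 4/32 = 0.125.
d = −(3/4) ln(1 − 4p/3) = −0.75 ln(1 − 0.166667) = −0.75 ln(0.833333)
  = −0.75 × (-0.182322) = 0.136742 substitutions/site.
Under a molecular clock d = 2μt, so t = d/(2μ) = 0.136742 / (2 × 3.3 × 10^-8) = 2.07 million years.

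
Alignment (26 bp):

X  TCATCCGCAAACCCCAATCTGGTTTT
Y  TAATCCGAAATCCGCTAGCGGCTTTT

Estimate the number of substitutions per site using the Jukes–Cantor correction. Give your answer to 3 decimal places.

The sequences differ at 8 of 26 sites (2, 8, 11, 14, 16, 18, 20, 22), so p = 8/26 ≈ 0.307692.
d = −(3/4) ln(1 − 4p/3) = −0.75 ln(1 − 0.410256) = −0.75 ln(0.589744)
  = −0.75 × (-0.528067) = 0.396050 substitutions/site.

0.396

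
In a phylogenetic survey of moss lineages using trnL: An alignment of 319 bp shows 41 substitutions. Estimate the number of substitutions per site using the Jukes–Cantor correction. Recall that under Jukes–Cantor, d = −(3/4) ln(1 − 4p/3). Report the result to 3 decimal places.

p = 41/319 ≈ 0.128527.
d = −(3/4) ln(1 − 4p/3) = −0.75 ln(1 − 0.171369) = −0.75 ln(0.828631)
  = −0.75 × (-0.187980) = 0.140985 substitutions/site.

0.141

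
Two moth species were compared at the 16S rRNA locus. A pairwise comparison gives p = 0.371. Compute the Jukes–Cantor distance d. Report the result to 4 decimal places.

0.5119

d = −(3/4) ln(1 − 4p/3) = −0.75 ln(1 − 0.494667) = −0.75 ln(0.505333)
  = −0.75 × (-0.682538) = 0.511904 substitutions/site.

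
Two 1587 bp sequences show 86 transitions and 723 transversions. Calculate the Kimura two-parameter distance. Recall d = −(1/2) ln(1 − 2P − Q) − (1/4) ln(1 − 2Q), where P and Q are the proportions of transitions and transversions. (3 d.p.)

P = 86/1587 ≈ 0.05419 and Q = 723/1587 ≈ 0.455577.
Under the Kimura two-parameter model, d = −½ ln(1 − 2P − Q) − ¼ ln(1 − 2Q).
1 − 2P − Q = 0.436043, giving −½ ln(0.436043) = 0.415007.
1 − 2Q = 0.088846, giving −¼ ln(0.088846) = 0.605213.
d = 0.415007 + 0.605213 = 1.020220.

1.020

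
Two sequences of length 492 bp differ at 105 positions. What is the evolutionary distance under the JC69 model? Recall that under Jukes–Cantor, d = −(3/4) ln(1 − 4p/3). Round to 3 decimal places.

p = 105/492 ≈ 0.213415.
d = −(3/4) ln(1 − 4p/3) = −0.75 ln(1 − 0.284553) = −0.75 ln(0.715447)
  = −0.75 × (-0.334848) = 0.251136 substitutions/site.

0.251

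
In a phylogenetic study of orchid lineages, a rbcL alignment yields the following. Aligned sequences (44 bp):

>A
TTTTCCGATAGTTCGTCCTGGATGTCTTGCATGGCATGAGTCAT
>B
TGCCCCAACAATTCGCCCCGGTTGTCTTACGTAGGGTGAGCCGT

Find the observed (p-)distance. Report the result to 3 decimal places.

0.364

The sequences differ at 16 of 44 positions.
p = 16/44 = 0.363636… ≈ 0.364 (to 3 d.p.).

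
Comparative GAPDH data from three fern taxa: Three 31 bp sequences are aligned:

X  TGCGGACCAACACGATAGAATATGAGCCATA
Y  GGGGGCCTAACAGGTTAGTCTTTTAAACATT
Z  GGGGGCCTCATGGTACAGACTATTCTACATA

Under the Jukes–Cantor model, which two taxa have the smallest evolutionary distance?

X–Y: 13/31 differ, p = 0.419, d = 0.614.
X–Z: 15/31 differ, p = 0.484, d = 0.777.
Y–Z: 11/31 differ, p = 0.355, d = 0.481.
The smallest distance is between Y and Z.

Y and Z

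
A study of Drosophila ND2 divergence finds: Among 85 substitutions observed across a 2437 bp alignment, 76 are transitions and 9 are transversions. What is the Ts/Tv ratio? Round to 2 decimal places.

8.44

R = 76/9 = 8.444444… ≈ 8.44 (to 2 d.p.).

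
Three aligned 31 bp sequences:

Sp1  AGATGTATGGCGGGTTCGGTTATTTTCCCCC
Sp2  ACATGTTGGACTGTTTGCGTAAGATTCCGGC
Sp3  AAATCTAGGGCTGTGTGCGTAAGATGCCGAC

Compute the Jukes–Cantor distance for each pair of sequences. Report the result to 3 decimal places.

Sp1–Sp2: 13/31 sites differ → p ≈ 0.419355, d = −0.75 ln(1 − 0.55914) = 0.614271 ≈ 0.614.
Sp1–Sp3: 14/31 sites differ → p ≈ 0.451613, d = −0.75 ln(1 − 0.602151) = 0.691262 ≈ 0.691.
Sp2–Sp3: 7/31 sites differ → p ≈ 0.225806, d = −0.75 ln(1 − 0.301075) = 0.268659 ≈ 0.269.

d(Sp1,Sp2) = 0.614, d(Sp1,Sp3) = 0.691, d(Sp2,Sp3) = 0.269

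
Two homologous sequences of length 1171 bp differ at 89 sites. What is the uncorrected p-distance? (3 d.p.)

p = 89/1171 = 0.076003… ≈ 0.076 (to 3 d.p.).

0.076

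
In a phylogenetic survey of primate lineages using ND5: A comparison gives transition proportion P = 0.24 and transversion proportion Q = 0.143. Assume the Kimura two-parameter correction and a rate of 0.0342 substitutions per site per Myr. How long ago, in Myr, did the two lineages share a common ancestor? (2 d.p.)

8.36

Under the Kimura two-parameter model, d = −½ ln(1 − 2P − Q) − ¼ ln(1 − 2Q).
1 − 2P − Q = 0.377, giving −½ ln(0.377) = 0.487755.
1 − 2Q = 0.714, giving −¼ ln(0.714) = 0.084218.
d = 0.487755 + 0.084218 = 0.571973.
Under a molecular clock d = 2μt, so t = d/(2μ) = 0.571973 / (2 × 0.0342) = 8.36 Myr.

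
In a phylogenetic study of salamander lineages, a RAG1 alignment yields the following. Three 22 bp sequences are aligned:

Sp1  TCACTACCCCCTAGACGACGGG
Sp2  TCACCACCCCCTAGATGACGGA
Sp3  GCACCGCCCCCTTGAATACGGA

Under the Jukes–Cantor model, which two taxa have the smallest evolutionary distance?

Sp1 and Sp2

Sp1–Sp2: 3/22 differ, p = 0.136, d = 0.151.
Sp1–Sp3: 7/22 differ, p = 0.318, d = 0.414.
Sp2–Sp3: 5/22 differ, p = 0.227, d = 0.271.
The smallest distance is between Sp1 and Sp2.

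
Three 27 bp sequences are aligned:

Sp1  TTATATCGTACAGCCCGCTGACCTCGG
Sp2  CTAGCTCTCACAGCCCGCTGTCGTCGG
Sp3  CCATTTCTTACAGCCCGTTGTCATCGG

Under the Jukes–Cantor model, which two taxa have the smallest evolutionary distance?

Sp2 and Sp3

Sp1–Sp2: 7/27 differ, p = 0.259, d = 0.318.
Sp1–Sp3: 7/27 differ, p = 0.259, d = 0.318.
Sp2–Sp3: 6/27 differ, p = 0.222, d = 0.264.
The smallest distance is between Sp2 and Sp3.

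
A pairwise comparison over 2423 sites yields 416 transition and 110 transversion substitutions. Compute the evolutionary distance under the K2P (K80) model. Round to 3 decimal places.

0.270

P = 416/2423 ≈ 0.171688 and Q = 110/2423 ≈ 0.045398.
Under the Kimura two-parameter model, d = −½ ln(1 − 2P − Q) − ¼ ln(1 − 2Q).
1 − 2P − Q = 0.611226, giving −½ ln(0.611226) = 0.246144.
1 − 2Q = 0.909204, giving −¼ ln(0.909204) = 0.023796.
d = 0.246144 + 0.023796 = 0.269940.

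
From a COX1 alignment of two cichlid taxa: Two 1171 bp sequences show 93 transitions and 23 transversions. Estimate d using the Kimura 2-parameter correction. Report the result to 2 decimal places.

P = 93/1171 ≈ 0.079419 and Q = 23/1171 ≈ 0.019641.
Under the Kimura two-parameter model, d = −½ ln(1 − 2P − Q) − ¼ ln(1 − 2Q).
1 − 2P − Q = 0.821521, giving −½ ln(0.821521) = 0.098299.
1 − 2Q = 0.960718, giving −¼ ln(0.960718) = 0.010019.
d = 0.098299 + 0.010019 = 0.108318.

0.11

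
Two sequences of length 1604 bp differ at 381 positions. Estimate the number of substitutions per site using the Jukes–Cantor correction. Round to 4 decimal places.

p = 381/1604 ≈ 0.237531.
d = −(3/4) ln(1 − 4p/3) = −0.75 ln(1 − 0.316708) = −0.75 ln(0.683292)
  = −0.75 × (-0.380833) = 0.285625 substitutions/site.

0.2856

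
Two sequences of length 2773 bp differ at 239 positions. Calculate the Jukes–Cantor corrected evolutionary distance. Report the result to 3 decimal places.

0.092

p = 239/2773 ≈ 0.086188.
d = −(3/4) ln(1 − 4p/3) = −0.75 ln(1 − 0.114917) = −0.75 ln(0.885083)
  = −0.75 × (-0.122074) = 0.091556 substitutions/site.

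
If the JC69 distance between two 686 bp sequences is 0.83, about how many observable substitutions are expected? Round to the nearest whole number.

344

Invert JC69: p = (3/4)(1 − e^(−4d/3)) = 0.75 × (1 − e^(-1.106667)) = 0.75 × (1 − 0.330659) = 0.502006.
Expected differing sites = pL ≈ 0.502006 × 686 = 344.376116 ≈ 344.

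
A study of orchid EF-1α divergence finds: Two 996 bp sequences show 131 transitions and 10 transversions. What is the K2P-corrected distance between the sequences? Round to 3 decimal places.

0.165

P = 131/996 ≈ 0.131526 and Q = 10/996 ≈ 0.01004.
Under the Kimura two-parameter model, d = −½ ln(1 − 2P − Q) − ¼ ln(1 − 2Q).
1 − 2P − Q = 0.726908, giving −½ ln(0.726908) = 0.159478.
1 − 2Q = 0.97992, giving −¼ ln(0.97992) = 0.005071.
d = 0.159478 + 0.005071 = 0.164549.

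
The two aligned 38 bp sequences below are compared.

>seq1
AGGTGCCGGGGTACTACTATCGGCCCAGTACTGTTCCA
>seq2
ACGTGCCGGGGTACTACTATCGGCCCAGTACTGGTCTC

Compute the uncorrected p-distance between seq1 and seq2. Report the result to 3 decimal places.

0.105

The sequences differ at 4 of 38 positions (sites 2, 34, 37, 38).
p = 4/38 = 0.105263… ≈ 0.105 (to 3 d.p.).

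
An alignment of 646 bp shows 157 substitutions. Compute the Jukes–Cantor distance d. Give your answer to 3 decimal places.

0.294

p = 157/646 ≈ 0.243034.
d = −(3/4) ln(1 − 4p/3) = −0.75 ln(1 − 0.324045) = −0.75 ln(0.675955)
  = −0.75 × (-0.391629) = 0.293722 substitutions/site.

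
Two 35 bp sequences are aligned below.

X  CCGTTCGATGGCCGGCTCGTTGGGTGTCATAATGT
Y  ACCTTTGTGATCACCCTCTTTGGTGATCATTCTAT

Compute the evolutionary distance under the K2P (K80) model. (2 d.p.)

Of 35 sites, 4 differences are transitions and 13 are transversions, so P = 4/35 ≈ 0.114286 and Q = 13/35 ≈ 0.371429.
Under the Kimura two-parameter model, d = −½ ln(1 − 2P − Q) − ¼ ln(1 − 2Q).
1 − 2P − Q = 0.399999, giving −½ ln(0.399999) = 0.458147.
1 − 2Q = 0.257142, giving −¼ ln(0.257142) = 0.339532.
d = 0.458147 + 0.339532 = 0.797679.

0.80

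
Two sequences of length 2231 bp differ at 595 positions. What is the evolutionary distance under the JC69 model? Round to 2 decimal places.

0.33

p = 595/2231 ≈ 0.266697.
d = −(3/4) ln(1 − 4p/3) = −0.75 ln(1 − 0.355596) = −0.75 ln(0.644404)
  = −0.75 × (-0.439429) = 0.329572 substitutions/site.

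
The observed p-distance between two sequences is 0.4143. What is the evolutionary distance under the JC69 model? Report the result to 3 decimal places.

d = −(3/4) ln(1 − 4p/3) = −0.75 ln(1 − 0.5524) = −0.75 ln(0.4476)
  = −0.75 × (-0.803855) = 0.602891 substitutions/site.

0.603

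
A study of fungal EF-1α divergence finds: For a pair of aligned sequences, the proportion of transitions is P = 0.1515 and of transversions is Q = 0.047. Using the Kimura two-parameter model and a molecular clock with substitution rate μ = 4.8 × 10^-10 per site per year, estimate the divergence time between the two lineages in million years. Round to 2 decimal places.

250.07

Under the Kimura two-parameter model, d = −½ ln(1 − 2P − Q) − ¼ ln(1 − 2Q).
1 − 2P − Q = 0.65, giving −½ ln(0.65) = 0.215391.
1 − 2Q = 0.906, giving −¼ ln(0.906) = 0.024679.
d = 0.215391 + 0.024679 = 0.240070.
Under a molecular clock d = 2μt, so t = d/(2μ) = 0.240070 / (2 × 4.8 × 10^-10) = 250.07 million years.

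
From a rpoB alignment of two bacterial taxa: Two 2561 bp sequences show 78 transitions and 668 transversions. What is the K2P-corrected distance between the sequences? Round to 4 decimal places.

0.3785

P = 78/2561 ≈ 0.030457 and Q = 668/2561 ≈ 0.260836.
Under the Kimura two-parameter model, d = −½ ln(1 − 2P − Q) − ¼ ln(1 − 2Q).
1 − 2P − Q = 0.67825, giving −½ ln(0.67825) = 0.194120.
1 − 2Q = 0.478328, giving −¼ ln(0.478328) = 0.184365.
d = 0.194120 + 0.184365 = 0.378485.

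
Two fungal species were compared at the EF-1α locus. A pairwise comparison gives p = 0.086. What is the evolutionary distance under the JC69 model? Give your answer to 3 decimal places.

d = −(3/4) ln(1 − 4p/3) = −0.75 ln(1 − 0.114667) = −0.75 ln(0.885333)
  = −0.75 × (-0.121791) = 0.091343 substitutions/site.

0.091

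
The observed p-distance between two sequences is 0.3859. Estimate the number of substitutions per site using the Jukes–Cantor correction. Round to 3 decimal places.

0.542

d = −(3/4) ln(1 − 4p/3) = −0.75 ln(1 − 0.514533) = −0.75 ln(0.485467)
  = −0.75 × (-0.722644) = 0.541983 substitutions/site.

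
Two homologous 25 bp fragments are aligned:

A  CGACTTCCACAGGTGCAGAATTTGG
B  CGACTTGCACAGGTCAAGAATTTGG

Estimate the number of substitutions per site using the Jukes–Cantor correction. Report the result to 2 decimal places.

The sequences differ at 3 of 25 sites (7, 15, 16), so p = 3/25 = 0.12.
d = −(3/4) ln(1 − 4p/3) = −0.75 ln(1 − 0.16) = −0.75 ln(0.84)
  = −0.75 × (-0.174353) = 0.130765 substitutions/site.

0.13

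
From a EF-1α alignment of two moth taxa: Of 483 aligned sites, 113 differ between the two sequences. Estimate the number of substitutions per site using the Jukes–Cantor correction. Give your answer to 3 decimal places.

0.280

p = 113/483 ≈ 0.233954.
d = −(3/4) ln(1 − 4p/3) = −0.75 ln(1 − 0.311939) = −0.75 ln(0.688061)
  = −0.75 × (-0.373878) = 0.280409 substitutions/site.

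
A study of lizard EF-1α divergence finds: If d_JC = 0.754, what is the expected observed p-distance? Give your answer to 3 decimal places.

0.476

p = (3/4)(1 − e^(−4d/3)) = 0.75 × (1 − e^(-1.005333)) = 0.75 × (1 − 0.365923) = 0.475558.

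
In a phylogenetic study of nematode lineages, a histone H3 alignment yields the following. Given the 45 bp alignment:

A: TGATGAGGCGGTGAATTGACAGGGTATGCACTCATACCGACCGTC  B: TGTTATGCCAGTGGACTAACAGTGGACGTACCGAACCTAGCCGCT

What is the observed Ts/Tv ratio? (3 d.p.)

1.625

Transitions are A↔G and C↔T; transversions are all other mismatches.
Transitions: 13. Transversions: 8.
R = 13/8 = 1.625.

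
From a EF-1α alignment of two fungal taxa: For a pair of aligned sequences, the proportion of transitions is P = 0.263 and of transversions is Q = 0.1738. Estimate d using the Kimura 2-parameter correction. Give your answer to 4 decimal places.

Under the Kimura two-parameter model, d = −½ ln(1 − 2P − Q) − ¼ ln(1 − 2Q).
1 − 2P − Q = 0.3002, giving −½ ln(0.3002) = 0.601653.
1 − 2Q = 0.6524, giving −¼ ln(0.6524) = 0.106774.
d = 0.601653 + 0.106774 = 0.708427.

0.7084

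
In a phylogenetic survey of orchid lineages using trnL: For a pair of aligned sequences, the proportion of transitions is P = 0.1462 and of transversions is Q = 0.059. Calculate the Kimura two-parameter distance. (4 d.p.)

Under the Kimura two-parameter model, d = −½ ln(1 − 2P − Q) − ¼ ln(1 − 2Q).
1 − 2P − Q = 0.6486, giving −½ ln(0.6486) = 0.216470.
1 − 2Q = 0.882, giving −¼ ln(0.882) = 0.031391.
d = 0.216470 + 0.031391 = 0.247861.

0.2479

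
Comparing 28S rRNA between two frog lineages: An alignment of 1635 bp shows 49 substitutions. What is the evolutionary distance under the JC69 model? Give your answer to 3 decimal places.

0.031

p = 49/1635 ≈ 0.029969.
d = −(3/4) ln(1 − 4p/3) = −0.75 ln(1 − 0.039959) = −0.75 ln(0.960041)
  = −0.75 × (-0.040779) = 0.030584 substitutions/site.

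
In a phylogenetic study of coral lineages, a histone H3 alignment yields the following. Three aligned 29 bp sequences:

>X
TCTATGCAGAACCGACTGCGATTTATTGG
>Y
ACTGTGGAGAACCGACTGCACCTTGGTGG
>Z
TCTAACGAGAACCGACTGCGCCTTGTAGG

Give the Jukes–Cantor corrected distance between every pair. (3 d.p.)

d(X,Y) = 0.344, d(X,Z) = 0.291, d(Y,Z) = 0.291

X–Y: 8/29 sites differ → p ≈ 0.275862, d = −0.75 ln(1 − 0.367816) = 0.343931 ≈ 0.344.
X–Z: 7/29 sites differ → p ≈ 0.241379, d = −0.75 ln(1 − 0.321839) = 0.291278 ≈ 0.291.
Y–Z: 7/29 sites differ → p ≈ 0.241379, d = −0.75 ln(1 − 0.321839) = 0.291278 ≈ 0.291.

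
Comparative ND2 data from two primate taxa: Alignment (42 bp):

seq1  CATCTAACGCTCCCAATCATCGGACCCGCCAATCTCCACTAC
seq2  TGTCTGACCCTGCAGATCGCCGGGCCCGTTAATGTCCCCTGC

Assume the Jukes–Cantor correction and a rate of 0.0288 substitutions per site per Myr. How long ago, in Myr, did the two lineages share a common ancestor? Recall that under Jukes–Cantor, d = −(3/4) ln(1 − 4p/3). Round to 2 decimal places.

8.42

The sequences differ at 15 of 42 sites, so p = 15/42 ≈ 0.357143.
d = −(3/4) ln(1 − 4p/3) = −0.75 ln(1 − 0.476191) = −0.75 ln(0.523809)
  = −0.75 × (-0.646628) = 0.484971 substitutions/site.
Under a molecular clock d = 2μt, so t = d/(2μ) = 0.484971 / (2 × 0.0288) = 8.42 Myr.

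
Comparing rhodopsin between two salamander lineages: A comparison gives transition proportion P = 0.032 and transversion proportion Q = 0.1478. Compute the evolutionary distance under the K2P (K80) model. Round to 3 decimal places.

Under the Kimura two-parameter model, d = −½ ln(1 − 2P − Q) − ¼ ln(1 − 2Q).
1 − 2P − Q = 0.7882, giving −½ ln(0.7882) = 0.119002.
1 − 2Q = 0.7044, giving −¼ ln(0.7044) = 0.087602.
d = 0.119002 + 0.087602 = 0.206604.

0.207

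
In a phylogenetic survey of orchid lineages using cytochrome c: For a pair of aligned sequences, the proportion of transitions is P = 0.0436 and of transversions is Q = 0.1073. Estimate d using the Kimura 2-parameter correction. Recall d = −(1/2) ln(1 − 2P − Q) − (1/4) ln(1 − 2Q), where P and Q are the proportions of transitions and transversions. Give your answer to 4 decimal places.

0.1685

Under the Kimura two-parameter model, d = −½ ln(1 − 2P − Q) − ¼ ln(1 − 2Q).
1 − 2P − Q = 0.8055, giving −½ ln(0.8055) = 0.108146.
1 − 2Q = 0.7854, giving −¼ ln(0.7854) = 0.060391.
d = 0.108146 + 0.060391 = 0.168537.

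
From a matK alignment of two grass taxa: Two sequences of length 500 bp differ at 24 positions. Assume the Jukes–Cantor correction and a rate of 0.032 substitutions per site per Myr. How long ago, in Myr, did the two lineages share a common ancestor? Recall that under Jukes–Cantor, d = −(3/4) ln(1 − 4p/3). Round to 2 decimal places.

0.78

p = 24/500 = 0.048.
d = −(3/4) ln(1 − 4p/3) = −0.75 ln(1 − 0.064) = −0.75 ln(0.936)
  = −0.75 × (-0.066140) = 0.049605 substitutions/site.
Under a molecular clock d = 2μt, so t = d/(2μ) = 0.049605 / (2 × 0.032) = 0.78 Myr.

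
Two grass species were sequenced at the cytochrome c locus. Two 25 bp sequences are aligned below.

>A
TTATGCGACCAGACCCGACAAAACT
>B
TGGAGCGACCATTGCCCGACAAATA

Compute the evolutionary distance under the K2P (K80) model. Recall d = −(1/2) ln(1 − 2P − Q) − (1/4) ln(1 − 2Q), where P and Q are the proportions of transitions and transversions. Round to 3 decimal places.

0.776

Of 25 sites, 3 differences are transitions and 9 are transversions, so P = 3/25 = 0.12 and Q = 9/25 = 0.36.
Under the Kimura two-parameter model, d = −½ ln(1 − 2P − Q) − ¼ ln(1 − 2Q).
1 − 2P − Q = 0.4, giving −½ ln(0.4) = 0.458145.
1 − 2Q = 0.28, giving −¼ ln(0.28) = 0.318241.
d = 0.458145 + 0.318241 = 0.776386.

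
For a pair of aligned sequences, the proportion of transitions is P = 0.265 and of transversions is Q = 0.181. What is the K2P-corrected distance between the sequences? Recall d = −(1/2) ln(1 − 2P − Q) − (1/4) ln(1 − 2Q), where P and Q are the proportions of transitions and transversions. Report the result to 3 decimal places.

Under the Kimura two-parameter model, d = −½ ln(1 − 2P − Q) − ¼ ln(1 − 2Q).
1 − 2P − Q = 0.289, giving −½ ln(0.289) = 0.620664.
1 − 2Q = 0.638, giving −¼ ln(0.638) = 0.112354.
d = 0.620664 + 0.112354 = 0.733018.

0.733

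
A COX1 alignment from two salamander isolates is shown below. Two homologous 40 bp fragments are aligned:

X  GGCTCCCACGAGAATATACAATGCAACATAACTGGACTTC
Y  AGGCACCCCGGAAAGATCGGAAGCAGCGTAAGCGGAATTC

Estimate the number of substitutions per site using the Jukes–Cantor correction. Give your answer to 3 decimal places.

0.627

The sequences differ at 17 of 40 sites, so p = 17/40 = 0.425.
d = −(3/4) ln(1 − 4p/3) = −0.75 ln(1 − 0.566667) = −0.75 ln(0.433333)
  = −0.75 × (-0.836249) = 0.627187 substitutions/site.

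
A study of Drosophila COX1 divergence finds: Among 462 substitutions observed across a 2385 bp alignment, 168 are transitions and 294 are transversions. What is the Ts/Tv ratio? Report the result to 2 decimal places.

R = 168/294 = 0.571428… ≈ 0.57 (to 2 d.p.).

0.57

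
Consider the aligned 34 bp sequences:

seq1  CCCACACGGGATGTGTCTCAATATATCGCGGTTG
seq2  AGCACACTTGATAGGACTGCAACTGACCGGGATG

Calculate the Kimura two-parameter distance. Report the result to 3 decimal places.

Of 34 sites, 2 differences are transitions and 14 are transversions, so P = 2/34 ≈ 0.058824 and Q = 14/34 ≈ 0.411765.
Under the Kimura two-parameter model, d = −½ ln(1 − 2P − Q) − ¼ ln(1 − 2Q).
1 − 2P − Q = 0.470587, giving −½ ln(0.470587) = 0.376887.
1 − 2Q = 0.17647, giving −¼ ln(0.17647) = 0.433651.
d = 0.376887 + 0.433651 = 0.810538.

0.811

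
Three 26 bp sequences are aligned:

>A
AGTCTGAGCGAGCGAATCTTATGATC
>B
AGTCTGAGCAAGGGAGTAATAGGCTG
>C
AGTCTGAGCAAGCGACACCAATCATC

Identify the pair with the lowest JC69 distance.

A–B: 8/26 differ, p = 0.308, d = 0.396.
A–C: 6/26 differ, p = 0.231, d = 0.276.
B–C: 10/26 differ, p = 0.385, d = 0.539.
The smallest distance is between A and C.

A and C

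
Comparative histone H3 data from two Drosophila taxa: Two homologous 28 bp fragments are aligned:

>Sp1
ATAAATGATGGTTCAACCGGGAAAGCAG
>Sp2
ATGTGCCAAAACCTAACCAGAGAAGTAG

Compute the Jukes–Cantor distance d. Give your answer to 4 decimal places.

0.9396

The sequences differ at 15 of 28 sites, so p = 15/28 ≈ 0.535714.
d = −(3/4) ln(1 − 4p/3) = −0.75 ln(1 − 0.714285) = −0.75 ln(0.285715)
  = −0.75 × (-1.252760) = 0.939570 substitutions/site.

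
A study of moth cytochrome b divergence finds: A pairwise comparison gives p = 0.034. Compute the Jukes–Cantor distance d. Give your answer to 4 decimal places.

0.0348

d = −(3/4) ln(1 − 4p/3) = −0.75 ln(1 − 0.045333) = −0.75 ln(0.954667)
  = −0.75 × (-0.046393) = 0.034795 substitutions/site.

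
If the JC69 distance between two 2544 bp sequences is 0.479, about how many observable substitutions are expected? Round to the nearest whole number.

Invert JC69: p = (3/4)(1 − e^(−4d/3)) = 0.75 × (1 − e^(-0.638667)) = 0.75 × (1 − 0.527996) = 0.354003.
Expected differing sites = pL ≈ 0.354003 × 2544 = 900.583632 ≈ 901.

901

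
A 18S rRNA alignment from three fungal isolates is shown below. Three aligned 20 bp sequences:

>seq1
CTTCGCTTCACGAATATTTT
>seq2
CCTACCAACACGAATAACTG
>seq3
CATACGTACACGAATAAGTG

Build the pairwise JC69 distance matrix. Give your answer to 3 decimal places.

seq1–seq2: 8/20 sites differ → p = 0.4, d = −0.75 ln(1 − 0.533333) = 0.571605 ≈ 0.572.
seq1–seq3: 8/20 sites differ → p = 0.4, d = −0.75 ln(1 − 0.533333) = 0.571605 ≈ 0.572.
seq2–seq3: 4/20 sites differ → p = 0.2, d = −0.75 ln(1 − 0.266667) = 0.232617 ≈ 0.233.

d(seq1,seq2) = 0.572, d(seq1,seq3) = 0.572, d(seq2,seq3) = 0.233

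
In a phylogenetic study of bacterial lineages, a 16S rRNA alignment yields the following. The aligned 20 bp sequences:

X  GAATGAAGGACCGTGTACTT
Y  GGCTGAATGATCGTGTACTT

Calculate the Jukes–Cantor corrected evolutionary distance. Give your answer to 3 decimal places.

0.233

The sequences differ at 4 of 20 sites (2, 3, 8, 11), so p = 4/20 = 0.2.
d = −(3/4) ln(1 − 4p/3) = −0.75 ln(1 − 0.266667) = −0.75 ln(0.733333)
  = −0.75 × (-0.310155) = 0.232616 substitutions/site.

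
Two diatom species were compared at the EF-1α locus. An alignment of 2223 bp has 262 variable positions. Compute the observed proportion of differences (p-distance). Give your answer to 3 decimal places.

0.118

p = 262/2223 = 0.117858… ≈ 0.118 (to 3 d.p.).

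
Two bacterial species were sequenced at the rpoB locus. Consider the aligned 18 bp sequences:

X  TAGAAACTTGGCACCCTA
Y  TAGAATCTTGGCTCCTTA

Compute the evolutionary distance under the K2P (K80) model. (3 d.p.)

0.188

Of 18 sites, 1 differences are transitions and 2 are transversions, so P = 1/18 ≈ 0.055556 and Q = 2/18 ≈ 0.111111.
Under the Kimura two-parameter model, d = −½ ln(1 − 2P − Q) − ¼ ln(1 − 2Q).
1 − 2P − Q = 0.777777, giving −½ ln(0.777777) = 0.125658.
1 − 2Q = 0.777778, giving −¼ ln(0.777778) = 0.062829.
d = 0.125658 + 0.062829 = 0.188487.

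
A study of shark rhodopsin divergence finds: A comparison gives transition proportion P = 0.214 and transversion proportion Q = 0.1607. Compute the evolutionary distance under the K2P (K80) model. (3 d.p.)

Under the Kimura two-parameter model, d = −½ ln(1 − 2P − Q) − ¼ ln(1 − 2Q).
1 − 2P − Q = 0.4113, giving −½ ln(0.4113) = 0.444216.
1 − 2Q = 0.6786, giving −¼ ln(0.6786) = 0.096931.
d = 0.444216 + 0.096931 = 0.541147.

0.541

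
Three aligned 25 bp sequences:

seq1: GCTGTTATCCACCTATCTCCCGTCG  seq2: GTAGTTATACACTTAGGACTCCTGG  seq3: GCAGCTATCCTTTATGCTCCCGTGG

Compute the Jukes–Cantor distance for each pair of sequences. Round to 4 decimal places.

seq1–seq2: 10/25 sites differ → p = 0.4, d = −0.75 ln(1 − 0.533333) = 0.571605 ≈ 0.5716.
seq1–seq3: 9/25 sites differ → p = 0.36, d = −0.75 ln(1 − 0.48) = 0.490445 ≈ 0.4904.
seq2–seq3: 11/25 sites differ → p = 0.44, d = −0.75 ln(1 − 0.586667) = 0.662626 ≈ 0.6626.

d(seq1,seq2) = 0.5716, d(seq1,seq3) = 0.4904, d(seq2,seq3) = 0.6626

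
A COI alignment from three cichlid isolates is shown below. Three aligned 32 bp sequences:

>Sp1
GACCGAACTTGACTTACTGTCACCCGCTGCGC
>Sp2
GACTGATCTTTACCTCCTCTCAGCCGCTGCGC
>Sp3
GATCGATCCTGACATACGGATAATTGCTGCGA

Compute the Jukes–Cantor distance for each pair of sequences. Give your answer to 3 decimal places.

Sp1–Sp2: 7/32 sites differ → p = 0.21875, d = −0.75 ln(1 − 0.291667) = 0.258631 ≈ 0.259.
Sp1–Sp3: 11/32 sites differ → p = 0.34375, d = −0.75 ln(1 − 0.458333) = 0.459828 ≈ 0.460.
Sp2–Sp3: 14/32 sites differ → p = 0.4375, d = −0.75 ln(1 − 0.583333) = 0.656601 ≈ 0.657.

d(Sp1,Sp2) = 0.259, d(Sp1,Sp3) = 0.460, d(Sp2,Sp3) = 0.657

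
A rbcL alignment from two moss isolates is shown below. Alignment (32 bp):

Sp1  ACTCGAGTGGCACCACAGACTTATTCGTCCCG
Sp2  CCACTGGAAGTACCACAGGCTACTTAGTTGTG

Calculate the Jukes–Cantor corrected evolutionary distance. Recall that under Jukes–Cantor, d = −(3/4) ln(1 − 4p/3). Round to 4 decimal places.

The sequences differ at 14 of 32 sites, so p = 14/32 = 0.4375.
d = −(3/4) ln(1 − 4p/3) = −0.75 ln(1 − 0.583333) = −0.75 ln(0.416667)
  = −0.75 × (-0.875468) = 0.656601 substitutions/site.

0.6566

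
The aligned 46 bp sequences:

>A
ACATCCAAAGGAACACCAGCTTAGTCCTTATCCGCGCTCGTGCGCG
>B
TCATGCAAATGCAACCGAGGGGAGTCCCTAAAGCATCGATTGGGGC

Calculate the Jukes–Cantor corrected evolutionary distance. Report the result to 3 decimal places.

The sequences differ at 23 of 46 sites, so p = 23/46 = 0.5.
d = −(3/4) ln(1 − 4p/3) = −0.75 ln(1 − 0.666667) = −0.75 ln(0.333333)
  = −0.75 × (-1.098613) = 0.823960 substitutions/site.

0.824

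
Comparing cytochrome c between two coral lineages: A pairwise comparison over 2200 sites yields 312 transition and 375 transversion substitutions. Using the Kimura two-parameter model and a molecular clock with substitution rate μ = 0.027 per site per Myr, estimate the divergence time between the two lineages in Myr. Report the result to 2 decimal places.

7.53

P = 312/2200 ≈ 0.141818 and Q = 375/2200 ≈ 0.170455.
Under the Kimura two-parameter model, d = −½ ln(1 − 2P − Q) − ¼ ln(1 − 2Q).
1 − 2P − Q = 0.545909, giving −½ ln(0.545909) = 0.302651.
1 − 2Q = 0.65909, giving −¼ ln(0.65909) = 0.104224.
d = 0.302651 + 0.104224 = 0.406875.
Under a molecular clock d = 2μt, so t = d/(2μ) = 0.406875 / (2 × 0.027) = 7.53 Myr.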